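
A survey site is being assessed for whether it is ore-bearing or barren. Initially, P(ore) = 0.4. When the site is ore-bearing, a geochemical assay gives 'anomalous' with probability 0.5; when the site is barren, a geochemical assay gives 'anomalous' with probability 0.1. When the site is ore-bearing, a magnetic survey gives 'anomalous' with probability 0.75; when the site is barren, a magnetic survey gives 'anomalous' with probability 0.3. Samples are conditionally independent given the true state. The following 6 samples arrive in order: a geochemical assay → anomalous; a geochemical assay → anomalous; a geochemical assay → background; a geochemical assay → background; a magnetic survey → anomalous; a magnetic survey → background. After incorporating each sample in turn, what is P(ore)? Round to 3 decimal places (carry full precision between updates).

0.821

After a geochemical assay='anomalous': P(ore) = 0.5·0.4000 / (0.5·0.4000 + 0.1·0.6000) ≈ 0.7692
After a geochemical assay='anomalous': P(ore) = 0.5·0.7692 / (0.5·0.7692 + 0.1·0.2308) ≈ 0.9434
After a geochemical assay='background': P(ore) = 0.5·0.9434 / (0.5·0.9434 + 0.9·0.0566) ≈ 0.9025
After a geochemical assay='background': P(ore) = 0.5·0.9025 / (0.5·0.9025 + 0.9·0.0975) ≈ 0.8372
After a magnetic survey='anomalous': P(ore) = 0.75·0.8372 / (0.75·0.8372 + 0.3·0.1628) ≈ 0.9279
After a magnetic survey='background': P(ore) = 0.25·0.9279 / (0.25·0.9279 + 0.7·0.0721) ≈ 0.8212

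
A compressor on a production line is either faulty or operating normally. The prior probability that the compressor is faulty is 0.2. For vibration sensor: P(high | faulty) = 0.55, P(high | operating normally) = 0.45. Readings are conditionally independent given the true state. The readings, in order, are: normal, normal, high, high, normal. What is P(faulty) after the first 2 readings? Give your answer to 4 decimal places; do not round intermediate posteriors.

0.1434

After 'normal': P(faulty) = 0.45·0.2000 / (0.45·0.2000 + 0.55·0.8000) ≈ 0.1698
After 'normal': P(faulty) = 0.45·0.1698 / (0.45·0.1698 + 0.55·0.8302) ≈ 0.1434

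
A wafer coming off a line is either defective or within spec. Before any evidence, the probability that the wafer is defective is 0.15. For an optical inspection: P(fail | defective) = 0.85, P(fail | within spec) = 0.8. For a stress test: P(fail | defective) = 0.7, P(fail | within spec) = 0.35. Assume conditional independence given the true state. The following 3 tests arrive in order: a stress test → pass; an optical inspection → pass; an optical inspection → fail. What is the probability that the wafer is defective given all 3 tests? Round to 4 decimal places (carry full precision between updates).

0.0609

After a stress test='pass': P(defective) = 0.3·0.1500 / (0.3·0.1500 + 0.65·0.8500) ≈ 0.0753
After an optical inspection='pass': P(defective) = 0.15·0.0753 / (0.15·0.0753 + 0.2·0.9247) ≈ 0.0576
After an optical inspection='fail': P(defective) = 0.85·0.0576 / (0.85·0.0576 + 0.8·0.9424) ≈ 0.0609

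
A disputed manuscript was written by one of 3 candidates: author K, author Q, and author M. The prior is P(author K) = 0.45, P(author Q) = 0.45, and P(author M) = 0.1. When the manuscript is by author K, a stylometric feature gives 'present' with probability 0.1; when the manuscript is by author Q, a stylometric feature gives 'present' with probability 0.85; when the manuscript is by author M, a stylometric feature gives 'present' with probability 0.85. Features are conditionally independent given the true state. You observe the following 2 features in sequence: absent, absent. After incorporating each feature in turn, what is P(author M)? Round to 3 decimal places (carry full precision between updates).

0.006

Apply Bayes' rule sequentially, carrying P(author M) forward.
After 'absent': normaliser = 0.9·0.4500 + 0.15·0.4500 + 0.15·0.1000; P(author K) ≈ 0.8308, P(author Q) ≈ 0.1385, P(author M) ≈ 0.0308
After 'absent': normaliser = 0.9·0.8308 + 0.15·0.1385 + 0.15·0.0308; P(author K) ≈ 0.9672, P(author Q) ≈ 0.0269, P(author M) ≈ 0.0060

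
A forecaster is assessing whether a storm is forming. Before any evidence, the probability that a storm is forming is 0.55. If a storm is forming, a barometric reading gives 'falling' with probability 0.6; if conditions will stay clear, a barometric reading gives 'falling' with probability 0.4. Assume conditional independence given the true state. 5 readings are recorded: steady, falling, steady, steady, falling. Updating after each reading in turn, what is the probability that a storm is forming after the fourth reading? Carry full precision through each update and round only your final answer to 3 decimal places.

0.352

After 'steady': P(storm) = 0.4·0.5500 / (0.4·0.5500 + 0.6·0.4500) ≈ 0.4490
After 'falling': P(storm) = 0.6·0.4490 / (0.6·0.4490 + 0.4·0.5510) ≈ 0.5500
After 'steady': P(storm) = 0.4·0.5500 / (0.4·0.5500 + 0.6·0.4500) ≈ 0.4490
After 'steady': P(storm) = 0.4·0.4490 / (0.4·0.4490 + 0.6·0.5510) ≈ 0.3520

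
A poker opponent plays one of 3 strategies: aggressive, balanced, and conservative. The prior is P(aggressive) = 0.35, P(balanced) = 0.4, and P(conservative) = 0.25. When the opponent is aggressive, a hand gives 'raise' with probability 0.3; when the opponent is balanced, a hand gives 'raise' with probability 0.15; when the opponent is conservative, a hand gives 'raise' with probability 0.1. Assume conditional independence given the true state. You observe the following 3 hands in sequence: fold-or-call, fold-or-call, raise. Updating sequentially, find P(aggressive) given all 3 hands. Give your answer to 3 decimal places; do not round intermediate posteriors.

0.447

After 'fold-or-call': normaliser = 0.7·0.3500 + 0.85·0.4000 + 0.9·0.2500; P(aggressive) ≈ 0.3025, P(balanced) ≈ 0.4198, P(conservative) ≈ 0.2778
After 'fold-or-call': normaliser = 0.7·0.3025 + 0.85·0.4198 + 0.9·0.2778; P(aggressive) ≈ 0.2587, P(balanced) ≈ 0.4359, P(conservative) ≈ 0.3054
After 'raise': normaliser = 0.3·0.2587 + 0.15·0.4359 + 0.1·0.3054; P(aggressive) ≈ 0.4472, P(balanced) ≈ 0.3768, P(conservative) ≈ 0.1760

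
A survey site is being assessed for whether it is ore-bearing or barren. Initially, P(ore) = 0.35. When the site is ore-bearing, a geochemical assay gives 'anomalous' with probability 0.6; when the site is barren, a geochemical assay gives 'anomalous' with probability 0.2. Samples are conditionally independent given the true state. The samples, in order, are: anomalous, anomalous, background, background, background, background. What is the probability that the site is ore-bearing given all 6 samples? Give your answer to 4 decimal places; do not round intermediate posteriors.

0.2325

After 'anomalous': P(ore) = 0.6·0.3500 / (0.6·0.3500 + 0.2·0.6500) ≈ 0.6176
After 'anomalous': P(ore) = 0.6·0.6176 / (0.6·0.6176 + 0.2·0.3824) ≈ 0.8289
After 'background': P(ore) = 0.4·0.8289 / (0.4·0.8289 + 0.8·0.1711) ≈ 0.7079
After 'background': P(ore) = 0.4·0.7079 / (0.4·0.7079 + 0.8·0.2921) ≈ 0.5478
After 'background': P(ore) = 0.4·0.5478 / (0.4·0.5478 + 0.8·0.4522) ≈ 0.3772
After 'background': P(ore) = 0.4·0.3772 / (0.4·0.3772 + 0.8·0.6228) ≈ 0.2325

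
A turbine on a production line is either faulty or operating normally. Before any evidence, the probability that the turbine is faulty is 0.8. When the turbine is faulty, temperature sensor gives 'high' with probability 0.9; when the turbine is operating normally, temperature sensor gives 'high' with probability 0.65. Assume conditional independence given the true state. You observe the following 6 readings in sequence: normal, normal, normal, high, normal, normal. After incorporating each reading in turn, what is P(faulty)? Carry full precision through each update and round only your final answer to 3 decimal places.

After 'normal': P(faulty) = 0.1·0.8000 / (0.1·0.8000 + 0.35·0.2000) ≈ 0.5333
After 'normal': P(faulty) = 0.1·0.5333 / (0.1·0.5333 + 0.35·0.4667) ≈ 0.2462
After 'normal': P(faulty) = 0.1·0.2462 / (0.1·0.2462 + 0.35·0.7538) ≈ 0.0853
After 'high': P(faulty) = 0.9·0.0853 / (0.9·0.0853 + 0.65·0.9147) ≈ 0.1144
After 'normal': P(faulty) = 0.1·0.1144 / (0.1·0.1144 + 0.35·0.8856) ≈ 0.0356
After 'normal': P(faulty) = 0.1·0.0356 / (0.1·0.0356 + 0.35·0.9644) ≈ 0.0104

0.010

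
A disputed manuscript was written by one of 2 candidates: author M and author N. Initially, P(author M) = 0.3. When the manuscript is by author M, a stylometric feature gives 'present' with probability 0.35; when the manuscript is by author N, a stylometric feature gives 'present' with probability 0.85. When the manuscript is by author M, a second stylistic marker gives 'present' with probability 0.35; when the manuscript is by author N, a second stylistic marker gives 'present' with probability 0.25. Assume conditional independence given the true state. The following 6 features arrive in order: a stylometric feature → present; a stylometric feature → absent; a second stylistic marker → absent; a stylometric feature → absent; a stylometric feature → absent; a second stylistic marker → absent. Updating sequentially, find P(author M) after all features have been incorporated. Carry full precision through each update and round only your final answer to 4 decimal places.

Each posterior becomes the prior for the next update.
After a stylometric feature='present': P(author M) = 0.35·0.3000 / (0.35·0.3000 + 0.85·0.7000) ≈ 0.1500
After a stylometric feature='absent': P(author M) = 0.65·0.1500 / (0.65·0.1500 + 0.15·0.8500) ≈ 0.4333
After a second stylistic marker='absent': P(author M) = 0.65·0.4333 / (0.65·0.4333 + 0.75·0.5667) ≈ 0.3986
After a stylometric feature='absent': P(author M) = 0.65·0.3986 / (0.65·0.3986 + 0.15·0.6014) ≈ 0.7417
After a stylometric feature='absent': P(author M) = 0.65·0.7417 / (0.65·0.7417 + 0.15·0.2583) ≈ 0.9256
After a second stylistic marker='absent': P(author M) = 0.65·0.9256 / (0.65·0.9256 + 0.75·0.0744) ≈ 0.9152

0.9152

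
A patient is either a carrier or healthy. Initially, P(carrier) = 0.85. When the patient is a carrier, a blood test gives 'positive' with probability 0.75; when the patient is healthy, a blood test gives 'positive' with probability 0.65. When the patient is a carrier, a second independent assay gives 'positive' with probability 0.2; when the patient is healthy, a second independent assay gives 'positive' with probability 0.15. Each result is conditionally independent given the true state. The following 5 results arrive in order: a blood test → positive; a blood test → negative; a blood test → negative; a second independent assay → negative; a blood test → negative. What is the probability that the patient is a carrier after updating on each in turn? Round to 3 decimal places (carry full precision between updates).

0.692

After a blood test='positive': P(carrier) = 0.75·0.8500 / (0.75·0.8500 + 0.65·0.1500) ≈ 0.8673
After a blood test='negative': P(carrier) = 0.25·0.8673 / (0.25·0.8673 + 0.35·0.1327) ≈ 0.8236
After a blood test='negative': P(carrier) = 0.25·0.8236 / (0.25·0.8236 + 0.35·0.1764) ≈ 0.7694
After a second independent assay='negative': P(carrier) = 0.8·0.7694 / (0.8·0.7694 + 0.85·0.2306) ≈ 0.7584
After a blood test='negative': P(carrier) = 0.25·0.7584 / (0.25·0.7584 + 0.35·0.2416) ≈ 0.6916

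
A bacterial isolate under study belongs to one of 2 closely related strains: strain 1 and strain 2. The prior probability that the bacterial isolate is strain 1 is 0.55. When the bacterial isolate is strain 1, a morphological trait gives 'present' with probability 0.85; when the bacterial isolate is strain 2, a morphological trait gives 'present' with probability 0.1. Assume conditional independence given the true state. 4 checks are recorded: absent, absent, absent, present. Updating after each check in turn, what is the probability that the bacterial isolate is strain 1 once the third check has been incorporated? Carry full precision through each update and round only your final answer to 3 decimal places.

After 'absent': P(strain 1) = 0.15·0.5500 / (0.15·0.5500 + 0.9·0.4500) ≈ 0.1692
After 'absent': P(strain 1) = 0.15·0.1692 / (0.15·0.1692 + 0.9·0.8308) ≈ 0.0328
After 'absent': P(strain 1) = 0.15·0.0328 / (0.15·0.0328 + 0.9·0.9672) ≈ 0.0056

0.006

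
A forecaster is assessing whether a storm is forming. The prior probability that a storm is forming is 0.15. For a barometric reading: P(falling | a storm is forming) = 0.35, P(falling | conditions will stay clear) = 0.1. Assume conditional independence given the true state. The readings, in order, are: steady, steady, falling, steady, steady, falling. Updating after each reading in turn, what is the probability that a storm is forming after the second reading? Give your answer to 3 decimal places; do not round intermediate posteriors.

Each posterior becomes the prior for the next update.
After 'steady': P(storm) = 0.65·0.1500 / (0.65·0.1500 + 0.9·0.8500) ≈ 0.1130
After 'steady': P(storm) = 0.65·0.1130 / (0.65·0.1130 + 0.9·0.8870) ≈ 0.0843

0.084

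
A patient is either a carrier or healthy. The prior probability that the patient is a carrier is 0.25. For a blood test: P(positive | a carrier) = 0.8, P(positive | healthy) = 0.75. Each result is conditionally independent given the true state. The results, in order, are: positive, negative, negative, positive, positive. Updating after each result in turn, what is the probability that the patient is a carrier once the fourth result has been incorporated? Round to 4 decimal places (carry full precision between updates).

After 'positive': P(carrier) = 0.8·0.2500 / (0.8·0.2500 + 0.75·0.7500) ≈ 0.2623
After 'negative': P(carrier) = 0.2·0.2623 / (0.2·0.2623 + 0.25·0.7377) ≈ 0.2215
After 'negative': P(carrier) = 0.2·0.2215 / (0.2·0.2215 + 0.25·0.7785) ≈ 0.1854
After 'positive': P(carrier) = 0.8·0.1854 / (0.8·0.1854 + 0.75·0.8146) ≈ 0.1953

0.1953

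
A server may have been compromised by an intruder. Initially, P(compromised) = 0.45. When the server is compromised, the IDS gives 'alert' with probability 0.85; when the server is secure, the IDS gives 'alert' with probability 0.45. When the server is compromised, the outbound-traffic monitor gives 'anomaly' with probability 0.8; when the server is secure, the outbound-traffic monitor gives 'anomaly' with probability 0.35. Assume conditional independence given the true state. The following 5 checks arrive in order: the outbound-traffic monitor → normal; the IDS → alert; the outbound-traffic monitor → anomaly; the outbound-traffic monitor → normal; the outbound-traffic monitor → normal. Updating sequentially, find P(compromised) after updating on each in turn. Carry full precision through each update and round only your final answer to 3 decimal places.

0.093

After the outbound-traffic monitor='normal': P(compromised) = 0.2·0.4500 / (0.2·0.4500 + 0.65·0.5500) ≈ 0.2011
After the IDS='alert': P(compromised) = 0.85·0.2011 / (0.85·0.2011 + 0.45·0.7989) ≈ 0.3223
After the outbound-traffic monitor='anomaly': P(compromised) = 0.8·0.3223 / (0.8·0.3223 + 0.35·0.6777) ≈ 0.5208
After the outbound-traffic monitor='normal': P(compromised) = 0.2·0.5208 / (0.2·0.5208 + 0.65·0.4792) ≈ 0.2506
After the outbound-traffic monitor='normal': P(compromised) = 0.2·0.2506 / (0.2·0.2506 + 0.65·0.7494) ≈ 0.0933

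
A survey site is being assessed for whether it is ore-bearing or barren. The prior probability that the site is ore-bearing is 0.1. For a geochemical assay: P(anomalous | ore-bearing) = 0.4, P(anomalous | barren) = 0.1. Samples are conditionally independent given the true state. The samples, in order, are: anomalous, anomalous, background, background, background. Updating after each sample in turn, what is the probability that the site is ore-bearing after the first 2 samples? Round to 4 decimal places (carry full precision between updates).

0.6400

Apply Bayes' rule sequentially, carrying P(ore) forward.
After 'anomalous': P(ore) = 0.4·0.1000 / (0.4·0.1000 + 0.1·0.9000) ≈ 0.3077
After 'anomalous': P(ore) = 0.4·0.3077 / (0.4·0.3077 + 0.1·0.6923) ≈ 0.6400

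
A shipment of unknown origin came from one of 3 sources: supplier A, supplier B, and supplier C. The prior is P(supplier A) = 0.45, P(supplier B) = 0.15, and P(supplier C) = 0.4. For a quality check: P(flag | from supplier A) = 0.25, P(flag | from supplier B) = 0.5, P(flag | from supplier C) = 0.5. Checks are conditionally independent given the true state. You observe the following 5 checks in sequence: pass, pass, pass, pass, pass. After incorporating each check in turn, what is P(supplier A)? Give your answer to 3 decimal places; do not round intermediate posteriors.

0.861

After 'pass': normaliser = 0.75·0.4500 + 0.5·0.1500 + 0.5·0.4000; P(supplier A) ≈ 0.5510, P(supplier B) ≈ 0.1224, P(supplier C) ≈ 0.3265
After 'pass': normaliser = 0.75·0.5510 + 0.5·0.1224 + 0.5·0.3265; P(supplier A) ≈ 0.6480, P(supplier B) ≈ 0.0960, P(supplier C) ≈ 0.2560
After 'pass': normaliser = 0.75·0.6480 + 0.5·0.0960 + 0.5·0.2560; P(supplier A) ≈ 0.7341, P(supplier B) ≈ 0.0725, P(supplier C) ≈ 0.1934
After 'pass': normaliser = 0.75·0.7341 + 0.5·0.0725 + 0.5·0.1934; P(supplier A) ≈ 0.8055, P(supplier B) ≈ 0.0530, P(supplier C) ≈ 0.1414
After 'pass': normaliser = 0.75·0.8055 + 0.5·0.0530 + 0.5·0.1414; P(supplier A) ≈ 0.8614, P(supplier B) ≈ 0.0378, P(supplier C) ≈ 0.1008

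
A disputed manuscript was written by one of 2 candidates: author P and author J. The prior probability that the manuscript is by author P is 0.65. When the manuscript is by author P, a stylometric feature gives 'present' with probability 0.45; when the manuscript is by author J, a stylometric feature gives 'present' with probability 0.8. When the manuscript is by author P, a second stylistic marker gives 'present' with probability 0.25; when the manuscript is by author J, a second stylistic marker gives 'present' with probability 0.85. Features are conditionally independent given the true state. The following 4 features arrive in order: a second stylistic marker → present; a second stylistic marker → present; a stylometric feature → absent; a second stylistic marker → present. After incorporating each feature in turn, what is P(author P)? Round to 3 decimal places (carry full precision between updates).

0.115

Apply Bayes' rule sequentially, carrying P(author P) forward.
After a second stylistic marker='present': P(author P) = 0.25·0.6500 / (0.25·0.6500 + 0.85·0.3500) ≈ 0.3533
After a second stylistic marker='present': P(author P) = 0.25·0.3533 / (0.25·0.3533 + 0.85·0.6467) ≈ 0.1384
After a stylometric feature='absent': P(author P) = 0.55·0.1384 / (0.55·0.1384 + 0.2·0.8616) ≈ 0.3064
After a second stylistic marker='present': P(author P) = 0.25·0.3064 / (0.25·0.3064 + 0.85·0.6936) ≈ 0.1150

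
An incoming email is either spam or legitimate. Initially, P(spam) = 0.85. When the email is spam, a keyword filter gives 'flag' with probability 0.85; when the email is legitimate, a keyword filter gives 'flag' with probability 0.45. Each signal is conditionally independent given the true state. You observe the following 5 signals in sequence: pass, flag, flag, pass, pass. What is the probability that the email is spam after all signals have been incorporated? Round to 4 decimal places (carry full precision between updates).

0.2908

Each posterior becomes the prior for the next update.
After 'pass': P(spam) = 0.15·0.8500 / (0.15·0.8500 + 0.55·0.1500) ≈ 0.6071
After 'flag': P(spam) = 0.85·0.6071 / (0.85·0.6071 + 0.45·0.3929) ≈ 0.7448
After 'flag': P(spam) = 0.85·0.7448 / (0.85·0.7448 + 0.45·0.2552) ≈ 0.8465
After 'pass': P(spam) = 0.15·0.8465 / (0.15·0.8465 + 0.55·0.1535) ≈ 0.6006
After 'pass': P(spam) = 0.15·0.6006 / (0.15·0.6006 + 0.55·0.3994) ≈ 0.2908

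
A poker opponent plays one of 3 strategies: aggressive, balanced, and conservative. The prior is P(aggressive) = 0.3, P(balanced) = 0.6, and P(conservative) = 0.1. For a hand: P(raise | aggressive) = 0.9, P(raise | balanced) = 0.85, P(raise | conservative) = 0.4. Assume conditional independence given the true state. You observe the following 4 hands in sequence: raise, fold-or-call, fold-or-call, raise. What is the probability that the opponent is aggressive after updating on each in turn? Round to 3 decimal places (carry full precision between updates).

0.135

After 'raise': normaliser = 0.9·0.3000 + 0.85·0.6000 + 0.4·0.1000; P(aggressive) ≈ 0.3293, P(balanced) ≈ 0.6220, P(conservative) ≈ 0.0488
After 'fold-or-call': normaliser = 0.1·0.3293 + 0.15·0.6220 + 0.6·0.0488; P(aggressive) ≈ 0.2118, P(balanced) ≈ 0.6000, P(conservative) ≈ 0.1882
After 'fold-or-call': normaliser = 0.1·0.2118 + 0.15·0.6000 + 0.6·0.1882; P(aggressive) ≈ 0.0945, P(balanced) ≈ 0.4016, P(conservative) ≈ 0.5039
After 'raise': normaliser = 0.9·0.0945 + 0.85·0.4016 + 0.4·0.5039; P(aggressive) ≈ 0.1354, P(balanced) ≈ 0.5436, P(conservative) ≈ 0.3210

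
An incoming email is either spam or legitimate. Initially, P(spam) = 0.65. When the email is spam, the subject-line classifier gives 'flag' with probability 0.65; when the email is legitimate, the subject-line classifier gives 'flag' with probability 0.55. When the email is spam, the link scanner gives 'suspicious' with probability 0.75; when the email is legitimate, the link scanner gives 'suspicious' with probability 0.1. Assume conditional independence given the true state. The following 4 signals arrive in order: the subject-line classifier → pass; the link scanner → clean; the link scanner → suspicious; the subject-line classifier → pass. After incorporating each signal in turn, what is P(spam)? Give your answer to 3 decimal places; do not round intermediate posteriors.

Each posterior becomes the prior for the next update.
After the subject-line classifier='pass': P(spam) = 0.35·0.6500 / (0.35·0.6500 + 0.45·0.3500) ≈ 0.5909
After the link scanner='clean': P(spam) = 0.25·0.5909 / (0.25·0.5909 + 0.9·0.4091) ≈ 0.2863
After the link scanner='suspicious': P(spam) = 0.75·0.2863 / (0.75·0.2863 + 0.1·0.7137) ≈ 0.7506
After the subject-line classifier='pass': P(spam) = 0.35·0.7506 / (0.35·0.7506 + 0.45·0.2494) ≈ 0.7006

0.701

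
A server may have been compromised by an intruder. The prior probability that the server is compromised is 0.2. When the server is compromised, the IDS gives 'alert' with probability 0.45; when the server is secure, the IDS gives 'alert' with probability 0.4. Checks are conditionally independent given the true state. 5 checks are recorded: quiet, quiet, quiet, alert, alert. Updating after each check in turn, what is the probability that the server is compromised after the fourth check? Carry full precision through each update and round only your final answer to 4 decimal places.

Each posterior becomes the prior for the next update.
After 'quiet': P(compromised) = 0.55·0.2000 / (0.55·0.2000 + 0.6·0.8000) ≈ 0.1864
After 'quiet': P(compromised) = 0.55·0.1864 / (0.55·0.1864 + 0.6·0.8136) ≈ 0.1736
After 'quiet': P(compromised) = 0.55·0.1736 / (0.55·0.1736 + 0.6·0.8264) ≈ 0.1615
After 'alert': P(compromised) = 0.45·0.1615 / (0.45·0.1615 + 0.4·0.8385) ≈ 0.1781

0.1781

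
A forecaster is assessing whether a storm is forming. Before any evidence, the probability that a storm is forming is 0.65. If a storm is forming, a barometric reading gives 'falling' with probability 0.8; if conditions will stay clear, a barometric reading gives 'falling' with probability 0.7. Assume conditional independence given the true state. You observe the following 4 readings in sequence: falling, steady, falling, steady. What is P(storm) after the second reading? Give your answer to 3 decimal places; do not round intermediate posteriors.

After 'falling': P(storm) = 0.8·0.6500 / (0.8·0.6500 + 0.7·0.3500) ≈ 0.6797
After 'steady': P(storm) = 0.2·0.6797 / (0.2·0.6797 + 0.3·0.3203) ≈ 0.5859

0.586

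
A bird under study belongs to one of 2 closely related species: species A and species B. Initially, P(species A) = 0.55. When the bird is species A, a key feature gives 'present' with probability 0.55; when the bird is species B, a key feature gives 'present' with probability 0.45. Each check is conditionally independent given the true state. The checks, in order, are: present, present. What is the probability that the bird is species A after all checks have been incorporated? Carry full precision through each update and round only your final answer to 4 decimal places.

After 'present': P(species A) = 0.55·0.5500 / (0.55·0.5500 + 0.45·0.4500) ≈ 0.5990
After 'present': P(species A) = 0.55·0.5990 / (0.55·0.5990 + 0.45·0.4010) ≈ 0.6461

0.6461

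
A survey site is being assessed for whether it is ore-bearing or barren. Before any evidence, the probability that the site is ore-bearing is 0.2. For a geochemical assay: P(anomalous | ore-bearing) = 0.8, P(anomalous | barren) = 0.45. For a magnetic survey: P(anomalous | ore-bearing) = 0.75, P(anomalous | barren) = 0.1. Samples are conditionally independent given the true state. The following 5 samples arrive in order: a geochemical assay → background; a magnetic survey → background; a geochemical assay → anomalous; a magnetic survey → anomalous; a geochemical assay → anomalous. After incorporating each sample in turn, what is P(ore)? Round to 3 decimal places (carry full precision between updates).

After a geochemical assay='background': P(ore) = 0.2·0.2000 / (0.2·0.2000 + 0.55·0.8000) ≈ 0.0833
After a magnetic survey='background': P(ore) = 0.25·0.0833 / (0.25·0.0833 + 0.9·0.9167) ≈ 0.0246
After a geochemical assay='anomalous': P(ore) = 0.8·0.0246 / (0.8·0.0246 + 0.45·0.9754) ≈ 0.0430
After a magnetic survey='anomalous': P(ore) = 0.75·0.0430 / (0.75·0.0430 + 0.1·0.9570) ≈ 0.2519
After a geochemical assay='anomalous': P(ore) = 0.8·0.2519 / (0.8·0.2519 + 0.45·0.7481) ≈ 0.3744

0.374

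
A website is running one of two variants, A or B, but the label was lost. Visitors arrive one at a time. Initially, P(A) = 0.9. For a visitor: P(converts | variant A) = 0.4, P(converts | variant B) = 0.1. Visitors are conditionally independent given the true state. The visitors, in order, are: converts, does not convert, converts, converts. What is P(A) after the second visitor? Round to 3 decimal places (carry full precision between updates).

0.960

After 'converts': P(A) = 0.4·0.9000 / (0.4·0.9000 + 0.1·0.1000) ≈ 0.9730
After 'does not convert': P(A) = 0.6·0.9730 / (0.6·0.9730 + 0.9·0.0270) ≈ 0.9600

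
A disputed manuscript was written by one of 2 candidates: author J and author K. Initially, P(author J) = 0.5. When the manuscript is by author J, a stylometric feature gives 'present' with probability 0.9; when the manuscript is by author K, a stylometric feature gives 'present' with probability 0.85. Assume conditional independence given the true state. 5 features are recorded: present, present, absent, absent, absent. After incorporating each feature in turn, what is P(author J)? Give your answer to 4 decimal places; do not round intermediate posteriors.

After 'present': P(author J) = 0.9·0.5000 / (0.9·0.5000 + 0.85·0.5000) ≈ 0.5143
After 'present': P(author J) = 0.9·0.5143 / (0.9·0.5143 + 0.85·0.4857) ≈ 0.5285
After 'absent': P(author J) = 0.1·0.5285 / (0.1·0.5285 + 0.15·0.4715) ≈ 0.4277
After 'absent': P(author J) = 0.1·0.4277 / (0.1·0.4277 + 0.15·0.5723) ≈ 0.3326
After 'absent': P(author J) = 0.1·0.3326 / (0.1·0.3326 + 0.15·0.6674) ≈ 0.2494

0.2494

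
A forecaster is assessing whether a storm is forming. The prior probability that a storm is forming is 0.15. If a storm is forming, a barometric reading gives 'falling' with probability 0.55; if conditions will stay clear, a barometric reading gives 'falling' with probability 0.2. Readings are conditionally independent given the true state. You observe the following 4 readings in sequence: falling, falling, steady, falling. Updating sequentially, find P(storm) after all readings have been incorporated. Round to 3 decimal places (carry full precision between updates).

0.674

Apply Bayes' rule sequentially, carrying P(storm) forward.
After 'falling': P(storm) = 0.55·0.1500 / (0.55·0.1500 + 0.2·0.8500) ≈ 0.3267
After 'falling': P(storm) = 0.55·0.3267 / (0.55·0.3267 + 0.2·0.6733) ≈ 0.5717
After 'steady': P(storm) = 0.45·0.5717 / (0.45·0.5717 + 0.8·0.4283) ≈ 0.4288
After 'falling': P(storm) = 0.55·0.4288 / (0.55·0.4288 + 0.2·0.5712) ≈ 0.6737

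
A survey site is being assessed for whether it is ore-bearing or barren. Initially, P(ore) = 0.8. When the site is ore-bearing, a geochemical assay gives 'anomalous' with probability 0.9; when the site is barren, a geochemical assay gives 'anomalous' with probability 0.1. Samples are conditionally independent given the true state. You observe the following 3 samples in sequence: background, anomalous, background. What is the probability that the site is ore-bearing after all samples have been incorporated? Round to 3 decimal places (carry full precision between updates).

After 'background': P(ore) = 0.1·0.8000 / (0.1·0.8000 + 0.9·0.2000) ≈ 0.3077
After 'anomalous': P(ore) = 0.9·0.3077 / (0.9·0.3077 + 0.1·0.6923) ≈ 0.8000
After 'background': P(ore) = 0.1·0.8000 / (0.1·0.8000 + 0.9·0.2000) ≈ 0.3077

0.308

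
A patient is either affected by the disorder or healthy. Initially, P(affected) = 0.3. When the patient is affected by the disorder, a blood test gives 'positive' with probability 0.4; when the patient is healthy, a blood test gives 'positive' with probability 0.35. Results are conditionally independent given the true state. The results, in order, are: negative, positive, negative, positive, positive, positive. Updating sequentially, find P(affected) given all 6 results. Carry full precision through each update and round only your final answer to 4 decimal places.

0.3838

After 'negative': P(affected) = 0.6·0.3000 / (0.6·0.3000 + 0.65·0.7000) ≈ 0.2835
After 'positive': P(affected) = 0.4·0.2835 / (0.4·0.2835 + 0.35·0.7165) ≈ 0.3114
After 'negative': P(affected) = 0.6·0.3114 / (0.6·0.3114 + 0.65·0.6886) ≈ 0.2945
After 'positive': P(affected) = 0.4·0.2945 / (0.4·0.2945 + 0.35·0.7055) ≈ 0.3229
After 'positive': P(affected) = 0.4·0.3229 / (0.4·0.3229 + 0.35·0.6771) ≈ 0.3528
After 'positive': P(affected) = 0.4·0.3528 / (0.4·0.3528 + 0.35·0.6472) ≈ 0.3838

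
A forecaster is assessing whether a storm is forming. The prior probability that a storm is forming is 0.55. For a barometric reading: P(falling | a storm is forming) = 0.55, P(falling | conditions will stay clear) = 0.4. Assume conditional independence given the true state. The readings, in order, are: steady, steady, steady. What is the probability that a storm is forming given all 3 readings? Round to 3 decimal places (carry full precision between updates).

0.340

After 'steady': P(storm) = 0.45·0.5500 / (0.45·0.5500 + 0.6·0.4500) ≈ 0.4783
After 'steady': P(storm) = 0.45·0.4783 / (0.45·0.4783 + 0.6·0.5217) ≈ 0.4074
After 'steady': P(storm) = 0.45·0.4074 / (0.45·0.4074 + 0.6·0.5926) ≈ 0.3402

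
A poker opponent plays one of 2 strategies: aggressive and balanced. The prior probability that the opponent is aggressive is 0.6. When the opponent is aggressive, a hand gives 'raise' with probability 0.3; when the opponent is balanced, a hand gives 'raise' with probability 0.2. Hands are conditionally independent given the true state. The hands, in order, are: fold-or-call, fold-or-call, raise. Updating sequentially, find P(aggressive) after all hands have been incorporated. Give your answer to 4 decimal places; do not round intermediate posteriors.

0.6327

After 'fold-or-call': P(aggressive) = 0.7·0.6000 / (0.7·0.6000 + 0.8·0.4000) ≈ 0.5676
After 'fold-or-call': P(aggressive) = 0.7·0.5676 / (0.7·0.5676 + 0.8·0.4324) ≈ 0.5345
After 'raise': P(aggressive) = 0.3·0.5345 / (0.3·0.5345 + 0.2·0.4655) ≈ 0.6327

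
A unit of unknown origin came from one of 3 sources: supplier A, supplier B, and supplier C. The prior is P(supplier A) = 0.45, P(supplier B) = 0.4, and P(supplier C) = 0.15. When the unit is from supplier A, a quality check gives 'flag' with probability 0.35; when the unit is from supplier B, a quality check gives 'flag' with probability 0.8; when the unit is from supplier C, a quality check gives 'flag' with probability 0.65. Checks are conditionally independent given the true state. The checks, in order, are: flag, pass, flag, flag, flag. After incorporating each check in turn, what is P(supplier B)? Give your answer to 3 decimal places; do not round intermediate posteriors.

Apply Bayes' rule sequentially, carrying P(supplier B) forward.
After 'flag': normaliser = 0.35·0.4500 + 0.8·0.4000 + 0.65·0.1500; P(supplier A) ≈ 0.2739, P(supplier B) ≈ 0.5565, P(supplier C) ≈ 0.1696
After 'pass': normaliser = 0.65·0.2739 + 0.2·0.5565 + 0.35·0.1696; P(supplier A) ≈ 0.5106, P(supplier B) ≈ 0.3192, P(supplier C) ≈ 0.1702
After 'flag': normaliser = 0.35·0.5106 + 0.8·0.3192 + 0.65·0.1702; P(supplier A) ≈ 0.3281, P(supplier B) ≈ 0.4688, P(supplier C) ≈ 0.2031
After 'flag': normaliser = 0.35·0.3281 + 0.8·0.4688 + 0.65·0.2031; P(supplier A) ≈ 0.1846, P(supplier B) ≈ 0.6031, P(supplier C) ≈ 0.2123
After 'flag': normaliser = 0.35·0.1846 + 0.8·0.6031 + 0.65·0.2123; P(supplier A) ≈ 0.0943, P(supplier B) ≈ 0.7043, P(supplier C) ≈ 0.2014

0.704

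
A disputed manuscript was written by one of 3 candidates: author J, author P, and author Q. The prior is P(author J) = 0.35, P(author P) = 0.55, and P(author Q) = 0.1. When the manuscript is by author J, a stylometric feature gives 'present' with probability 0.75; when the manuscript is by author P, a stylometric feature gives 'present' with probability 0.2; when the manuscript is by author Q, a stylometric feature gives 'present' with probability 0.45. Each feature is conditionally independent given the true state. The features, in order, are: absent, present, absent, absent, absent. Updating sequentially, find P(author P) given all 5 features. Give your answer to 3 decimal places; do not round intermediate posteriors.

After 'absent': normaliser = 0.25·0.3500 + 0.8·0.5500 + 0.55·0.1000; P(author J) ≈ 0.1502, P(author P) ≈ 0.7554, P(author Q) ≈ 0.0944
After 'present': normaliser = 0.75·0.1502 + 0.2·0.7554 + 0.45·0.0944; P(author J) ≈ 0.3679, P(author P) ≈ 0.4933, P(author Q) ≈ 0.1388
After 'absent': normaliser = 0.25·0.3679 + 0.8·0.4933 + 0.55·0.1388; P(author J) ≈ 0.1634, P(author P) ≈ 0.7011, P(author Q) ≈ 0.1356
After 'absent': normaliser = 0.25·0.1634 + 0.8·0.7011 + 0.55·0.1356; P(author J) ≈ 0.0604, P(author P) ≈ 0.8294, P(author Q) ≈ 0.1102
After 'absent': normaliser = 0.25·0.0604 + 0.8·0.8294 + 0.55·0.1102; P(author J) ≈ 0.0204, P(author P) ≈ 0.8975, P(author Q) ≈ 0.0820

0.898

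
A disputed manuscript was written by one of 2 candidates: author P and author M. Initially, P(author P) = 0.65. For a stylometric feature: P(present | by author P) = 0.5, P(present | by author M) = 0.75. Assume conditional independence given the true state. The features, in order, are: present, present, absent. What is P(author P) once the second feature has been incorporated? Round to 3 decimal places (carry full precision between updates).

0.452

After 'present': P(author P) = 0.5·0.6500 / (0.5·0.6500 + 0.75·0.3500) ≈ 0.5532
After 'present': P(author P) = 0.5·0.5532 / (0.5·0.5532 + 0.75·0.4468) ≈ 0.4522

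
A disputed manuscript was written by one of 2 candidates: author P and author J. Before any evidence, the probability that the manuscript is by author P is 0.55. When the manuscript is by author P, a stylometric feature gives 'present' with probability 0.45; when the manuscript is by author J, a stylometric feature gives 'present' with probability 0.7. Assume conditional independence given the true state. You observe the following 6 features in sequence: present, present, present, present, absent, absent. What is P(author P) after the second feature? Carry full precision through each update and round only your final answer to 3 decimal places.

0.336

After 'present': P(author P) = 0.45·0.5500 / (0.45·0.5500 + 0.7·0.4500) ≈ 0.4400
After 'present': P(author P) = 0.45·0.4400 / (0.45·0.4400 + 0.7·0.5600) ≈ 0.3356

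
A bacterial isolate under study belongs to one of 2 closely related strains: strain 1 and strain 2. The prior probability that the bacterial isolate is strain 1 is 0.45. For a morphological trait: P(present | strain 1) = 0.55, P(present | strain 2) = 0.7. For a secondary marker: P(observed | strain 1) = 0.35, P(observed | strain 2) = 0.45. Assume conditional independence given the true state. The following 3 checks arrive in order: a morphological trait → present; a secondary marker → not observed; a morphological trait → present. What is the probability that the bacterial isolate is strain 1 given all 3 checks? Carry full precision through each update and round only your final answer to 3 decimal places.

After a morphological trait='present': P(strain 1) = 0.55·0.4500 / (0.55·0.4500 + 0.7·0.5500) ≈ 0.3913
After a secondary marker='not observed': P(strain 1) = 0.65·0.3913 / (0.65·0.3913 + 0.55·0.6087) ≈ 0.4317
After a morphological trait='present': P(strain 1) = 0.55·0.4317 / (0.55·0.4317 + 0.7·0.5683) ≈ 0.3738

0.374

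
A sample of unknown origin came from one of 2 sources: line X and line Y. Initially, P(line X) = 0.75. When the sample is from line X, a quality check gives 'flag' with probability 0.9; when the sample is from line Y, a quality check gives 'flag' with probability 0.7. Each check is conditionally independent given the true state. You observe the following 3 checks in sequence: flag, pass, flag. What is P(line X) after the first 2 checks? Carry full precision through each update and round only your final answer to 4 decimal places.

0.5625

Apply Bayes' rule sequentially, carrying P(line X) forward.
After 'flag': P(line X) = 0.9·0.7500 / (0.9·0.7500 + 0.7·0.2500) ≈ 0.7941
After 'pass': P(line X) = 0.1·0.7941 / (0.1·0.7941 + 0.3·0.2059) ≈ 0.5625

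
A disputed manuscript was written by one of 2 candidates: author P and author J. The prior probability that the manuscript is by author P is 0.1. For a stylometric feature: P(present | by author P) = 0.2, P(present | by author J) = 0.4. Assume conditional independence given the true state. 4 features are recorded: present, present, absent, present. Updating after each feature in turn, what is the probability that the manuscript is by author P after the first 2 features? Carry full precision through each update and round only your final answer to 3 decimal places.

Each posterior becomes the prior for the next update.
After 'present': P(author P) = 0.2·0.1000 / (0.2·0.1000 + 0.4·0.9000) ≈ 0.0526
After 'present': P(author P) = 0.2·0.0526 / (0.2·0.0526 + 0.4·0.9474) ≈ 0.0270

0.027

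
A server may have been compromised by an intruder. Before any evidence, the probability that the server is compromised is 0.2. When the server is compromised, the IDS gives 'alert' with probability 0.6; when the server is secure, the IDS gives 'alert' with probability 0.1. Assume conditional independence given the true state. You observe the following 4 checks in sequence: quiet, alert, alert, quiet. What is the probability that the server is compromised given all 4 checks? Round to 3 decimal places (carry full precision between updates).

0.640

Apply Bayes' rule sequentially, carrying P(compromised) forward.
After 'quiet': P(compromised) = 0.4·0.2000 / (0.4·0.2000 + 0.9·0.8000) ≈ 0.1000
After 'alert': P(compromised) = 0.6·0.1000 / (0.6·0.1000 + 0.1·0.9000) ≈ 0.4000
After 'alert': P(compromised) = 0.6·0.4000 / (0.6·0.4000 + 0.1·0.6000) ≈ 0.8000
After 'quiet': P(compromised) = 0.4·0.8000 / (0.4·0.8000 + 0.9·0.2000) ≈ 0.6400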